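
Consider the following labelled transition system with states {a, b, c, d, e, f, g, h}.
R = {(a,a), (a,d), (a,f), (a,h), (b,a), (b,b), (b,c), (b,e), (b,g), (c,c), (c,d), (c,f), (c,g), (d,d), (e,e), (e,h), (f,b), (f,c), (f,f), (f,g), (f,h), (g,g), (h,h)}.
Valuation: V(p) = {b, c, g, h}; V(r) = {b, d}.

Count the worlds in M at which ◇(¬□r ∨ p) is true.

7

Recall that □ψ holds at a world iff ψ holds at every accessible world, and ◇ψ holds iff ψ holds at some accessible world.
Let φ = ◇(¬□r ∨ p). Evaluate φ at each world:
  a (successors {a, d, f, h}): φ is true.
  b (successors {a, b, c, e, g}): φ is true.
  c (successors {c, d, f, g}): φ is true.
  d (successors {d}): φ is false.
  e (successors {e, h}): φ is true.
  f (successors {b, c, f, g, h}): φ is true.
  g (successors {g}): φ is true.
  h (successors {h}): φ is true.
For instance, at h:
  At h: ◇(¬□r ∨ p) requires ¬□r ∨ p at some successor in {h}.
    ¬□r ∨ p holds at h, so ◇(¬□r ∨ p) is true at h.
      At h: ¬□r is true, p is true, so ¬□r ∨ p is true.
Satisfying worlds: {a, b, c, e, f, g, h}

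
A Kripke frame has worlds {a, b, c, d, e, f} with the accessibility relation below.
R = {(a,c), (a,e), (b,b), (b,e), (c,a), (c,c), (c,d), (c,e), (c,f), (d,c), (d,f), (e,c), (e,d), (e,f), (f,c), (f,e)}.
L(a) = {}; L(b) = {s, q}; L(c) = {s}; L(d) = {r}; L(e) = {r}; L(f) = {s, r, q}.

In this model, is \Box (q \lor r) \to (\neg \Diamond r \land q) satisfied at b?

At b: \Box (q \lor r) is true, \neg \Diamond r \land q is false, so \Box (q \lor r) \to (\neg \Diamond r \land q) is false.
  At b: \Box (q \lor r) requires q \lor r at every successor {b, e}.
    At b: q \lor r is true.
    At e: q \lor r is true.
  So \Box (q \lor r) is true at b.
  At b: \neg \Diamond r is false, q is true, so \neg \Diamond r \land q is false.
    At b: \Diamond r is true, so \neg \Diamond r is false.
      At b: \Diamond r requires r at some successor in {b, e}.
        r holds at e, so \Diamond r is true at b.

No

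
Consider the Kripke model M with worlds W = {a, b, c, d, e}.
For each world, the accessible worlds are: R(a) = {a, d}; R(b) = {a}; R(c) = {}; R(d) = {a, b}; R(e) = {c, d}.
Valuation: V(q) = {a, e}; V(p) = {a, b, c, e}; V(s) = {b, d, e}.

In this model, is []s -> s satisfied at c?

Recall that []ψ holds at a world iff ψ holds at every accessible world, and <>ψ holds iff ψ holds at some accessible world.
At c: []s is true, s is false, so []s -> s is false.
  At c: no accessible worlds, so []s holds vacuously.

No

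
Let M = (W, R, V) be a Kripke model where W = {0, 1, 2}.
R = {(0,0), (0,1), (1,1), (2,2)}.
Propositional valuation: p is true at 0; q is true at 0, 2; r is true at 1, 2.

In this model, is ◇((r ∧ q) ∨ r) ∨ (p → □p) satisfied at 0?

At 0: ◇((r ∧ q) ∨ r) is true, p → □p is false, so ◇((r ∧ q) ∨ r) ∨ (p → □p) is true.
  At 0: ◇((r ∧ q) ∨ r) requires (r ∧ q) ∨ r at some successor in {0, 1}.
    (r ∧ q) ∨ r holds at 1, so ◇((r ∧ q) ∨ r) is true at 0.
  At 0: p is true, □p is false, so p → □p is false.
    At 0: □p requires p at every successor {0, 1}.
      p fails at 1, so □p is false at 0.

Yes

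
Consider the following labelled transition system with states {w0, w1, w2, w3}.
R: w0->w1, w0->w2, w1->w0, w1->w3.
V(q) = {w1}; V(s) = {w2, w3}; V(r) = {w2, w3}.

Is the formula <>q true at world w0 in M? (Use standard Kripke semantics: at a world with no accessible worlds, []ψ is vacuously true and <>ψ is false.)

Recall that <>ψ holds at a world iff ψ holds at some accessible world.
At w0: <>q requires q at some successor in {w1, w2}.
  q holds at w1, so <>q is true at w0.

Yes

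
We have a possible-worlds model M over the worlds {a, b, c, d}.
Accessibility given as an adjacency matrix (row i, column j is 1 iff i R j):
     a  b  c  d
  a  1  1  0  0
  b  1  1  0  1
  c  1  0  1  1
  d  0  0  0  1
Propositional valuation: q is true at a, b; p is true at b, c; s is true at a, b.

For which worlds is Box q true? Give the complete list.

Let φ = Box q. Evaluate φ at each world:
  a (successors {a, b}): φ is true.
  b (successors {a, b, d}): φ is false.
  c (successors {a, c, d}): φ is false.
  d (successors {d}): φ is false.
For instance, at d:
  At d: Box q requires q at every successor {d}.
    q fails at d, so Box q is false at d.
Satisfying worlds: {a}

a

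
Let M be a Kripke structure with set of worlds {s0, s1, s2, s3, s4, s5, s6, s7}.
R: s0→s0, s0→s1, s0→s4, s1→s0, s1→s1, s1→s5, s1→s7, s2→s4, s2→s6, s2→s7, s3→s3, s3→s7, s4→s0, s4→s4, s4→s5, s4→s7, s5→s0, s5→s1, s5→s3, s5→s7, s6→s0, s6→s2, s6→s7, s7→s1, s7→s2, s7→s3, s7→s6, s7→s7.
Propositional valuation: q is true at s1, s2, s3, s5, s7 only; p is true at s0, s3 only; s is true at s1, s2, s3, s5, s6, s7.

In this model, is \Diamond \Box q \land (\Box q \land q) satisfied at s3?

Yes

Recall that \Box ψ holds at a world iff ψ holds at every accessible world, and \Diamond ψ holds iff ψ holds at some accessible world.
At s3: \Diamond \Box q is true, \Box q \land q is true, so \Diamond \Box q \land (\Box q \land q) is true.
  At s3: \Diamond \Box q requires \Box q at some successor in {s3, s7}.
    \Box q holds at s3, so \Diamond \Box q is true at s3.
      At s3: \Box q requires q at every successor {s3, s7}.
        At s3: q is true.
        At s7: q is true.
      So \Box q is true at s3.
  At s3: \Box q is true, q is true, so \Box q \land q is true.
    At s3: \Box q requires q at every successor {s3, s7}.
      At s3: q is true.
      At s7: q is true.
    So \Box q is true at s3.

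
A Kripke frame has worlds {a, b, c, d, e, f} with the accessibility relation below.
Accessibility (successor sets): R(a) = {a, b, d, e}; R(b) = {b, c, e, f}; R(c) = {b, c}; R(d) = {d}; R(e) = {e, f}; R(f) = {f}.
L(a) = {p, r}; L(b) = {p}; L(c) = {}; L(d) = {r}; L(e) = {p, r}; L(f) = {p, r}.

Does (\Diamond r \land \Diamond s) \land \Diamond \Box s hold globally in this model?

No

Let φ = (\Diamond r \land \Diamond s) \land \Diamond \Box s. Evaluate φ at each world:
  a (successors {a, b, d, e}): φ is false.
  b (successors {b, c, e, f}): φ is false.
  c (successors {b, c}): φ is false.
  d (successors {d}): φ is false.
  e (successors {e, f}): φ is false.
  f (successors {f}): φ is false.
Detail at a (counterexample):
  At a: \Diamond r \land \Diamond s is false, \Diamond \Box s is false, so (\Diamond r \land \Diamond s) \land \Diamond \Box s is false.
    At a: \Diamond r is true, \Diamond s is false, so \Diamond r \land \Diamond s is false.
      At a: \Diamond r requires r at some successor in {a, b, d, e}.
        r holds at a, so \Diamond r is true at a.
      At a: \Diamond s requires s at some successor in {a, b, d, e}.
        At a: s is false.
        At b: s is false.
        At d: s is false.
        At e: s is false.
      So \Diamond s is false at a.
    At a: \Diamond \Box s requires \Box s at some successor in {a, b, d, e}.
      At a: \Box s is false.
      At b: \Box s is false.
      At d: \Box s is false.
      At e: \Box s is false.
    So \Diamond \Box s is false at a.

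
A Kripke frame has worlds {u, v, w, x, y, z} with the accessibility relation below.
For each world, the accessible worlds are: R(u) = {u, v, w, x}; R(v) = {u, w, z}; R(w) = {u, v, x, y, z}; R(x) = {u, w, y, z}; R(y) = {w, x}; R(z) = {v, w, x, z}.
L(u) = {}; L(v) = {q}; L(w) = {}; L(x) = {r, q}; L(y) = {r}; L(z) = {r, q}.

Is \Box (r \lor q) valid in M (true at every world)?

Let φ = \Box (r \lor q). Evaluate φ at each world:
  u (successors {u, v, w, x}): φ is false.
  v (successors {u, w, z}): φ is false.
  w (successors {u, v, x, y, z}): φ is false.
  x (successors {u, w, y, z}): φ is false.
  y (successors {w, x}): φ is false.
  z (successors {v, w, x, z}): φ is false.
Detail at u (counterexample):
  At u: \Box (r \lor q) requires r \lor q at every successor {u, v, w, x}.
    r \lor q fails at u, so \Box (r \lor q) is false at u.

No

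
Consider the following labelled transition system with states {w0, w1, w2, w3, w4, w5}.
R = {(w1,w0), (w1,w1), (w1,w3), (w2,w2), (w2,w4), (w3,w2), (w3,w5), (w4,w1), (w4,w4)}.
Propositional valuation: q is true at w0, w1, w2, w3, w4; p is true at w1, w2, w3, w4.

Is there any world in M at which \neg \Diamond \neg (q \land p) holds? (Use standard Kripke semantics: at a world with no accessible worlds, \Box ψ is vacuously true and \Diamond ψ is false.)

Recall that \Diamond ψ holds at a world iff ψ holds at some accessible world.
Let φ = \neg \Diamond \neg (q \land p). Evaluate φ at each world:
  w0 (successors ∅): φ is true.
  w1 (successors {w0, w1, w3}): φ is false.
  w2 (successors {w2, w4}): φ is true.
  w3 (successors {w2, w5}): φ is false.
  w4 (successors {w1, w4}): φ is true.
  w5 (successors ∅): φ is true.
Detail at w0 (witness):
  At w0: \Diamond \neg (q \land p) is false, so \neg \Diamond \neg (q \land p) is true.
    At w0: no accessible worlds, so \Diamond \neg (q \land p) is false.

Yes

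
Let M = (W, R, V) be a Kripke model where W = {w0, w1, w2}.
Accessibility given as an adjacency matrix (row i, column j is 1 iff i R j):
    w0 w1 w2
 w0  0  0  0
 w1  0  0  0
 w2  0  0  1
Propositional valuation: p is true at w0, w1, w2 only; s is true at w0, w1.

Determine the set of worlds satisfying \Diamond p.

Let φ = \Diamond p. Evaluate φ at each world:
  w0 (successors ∅): φ is false.
  w1 (successors ∅): φ is false.
  w2 (successors {w2}): φ is true.
For instance, at w2:
  At w2: \Diamond p requires p at some successor in {w2}.
    p holds at w2, so \Diamond p is true at w2.
Satisfying worlds: {w2}

w2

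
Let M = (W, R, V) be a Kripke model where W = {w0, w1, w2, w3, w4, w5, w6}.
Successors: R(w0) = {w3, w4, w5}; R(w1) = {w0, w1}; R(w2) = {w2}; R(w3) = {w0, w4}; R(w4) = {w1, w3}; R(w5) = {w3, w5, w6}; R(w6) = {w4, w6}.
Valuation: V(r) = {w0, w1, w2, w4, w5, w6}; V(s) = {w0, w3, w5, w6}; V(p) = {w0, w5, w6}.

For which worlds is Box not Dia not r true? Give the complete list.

w2, w4

Recall that Box ψ holds at a world iff ψ holds at every accessible world, and Dia ψ holds iff ψ holds at some accessible world.
Let φ = Box not Dia not r. Evaluate φ at each world:
  w0 (successors {w3, w4, w5}): φ is false.
  w1 (successors {w0, w1}): φ is false.
  w2 (successors {w2}): φ is true.
  w3 (successors {w0, w4}): φ is false.
  w4 (successors {w1, w3}): φ is true.
  w5 (successors {w3, w5, w6}): φ is false.
  w6 (successors {w4, w6}): φ is false.
For instance, at w6:
  At w6: Box not Dia not r requires not Dia not r at every successor {w4, w6}.
    not Dia not r fails at w4, so Box not Dia not r is false at w6.
      At w4: Dia not r is true, so not Dia not r is false.
Satisfying worlds: {w2, w4}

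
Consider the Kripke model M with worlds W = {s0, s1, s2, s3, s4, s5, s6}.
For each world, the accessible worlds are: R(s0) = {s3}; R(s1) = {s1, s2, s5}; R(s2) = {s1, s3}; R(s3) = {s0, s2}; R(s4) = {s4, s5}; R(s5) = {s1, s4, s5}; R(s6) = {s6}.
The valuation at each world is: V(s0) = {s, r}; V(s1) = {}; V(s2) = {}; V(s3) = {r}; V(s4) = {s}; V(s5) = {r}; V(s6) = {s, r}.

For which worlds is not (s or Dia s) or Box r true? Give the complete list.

Recall that Box ψ holds at a world iff ψ holds at every accessible world, and Dia ψ holds iff ψ holds at some accessible world.
Let φ = not (s or Dia s) or Box r. Evaluate φ at each world:
  s0 (successors {s3}): φ is true.
  s1 (successors {s1, s2, s5}): φ is true.
  s2 (successors {s1, s3}): φ is true.
  s3 (successors {s0, s2}): φ is false.
  s4 (successors {s4, s5}): φ is false.
  s5 (successors {s1, s4, s5}): φ is false.
  s6 (successors {s6}): φ is true.
For instance, at s0:
  At s0: not (s or Dia s) is false, Box r is true, so not (s or Dia s) or Box r is true.
    At s0: s or Dia s is true, so not (s or Dia s) is false.
      At s0: s is true, Dia s is false, so s or Dia s is true.
    At s0: Box r requires r at every successor {s3}.
      At s3: r is true.
    So Box r is true at s0.
Satisfying worlds: {s0, s1, s2, s6}

s0, s1, s2, s6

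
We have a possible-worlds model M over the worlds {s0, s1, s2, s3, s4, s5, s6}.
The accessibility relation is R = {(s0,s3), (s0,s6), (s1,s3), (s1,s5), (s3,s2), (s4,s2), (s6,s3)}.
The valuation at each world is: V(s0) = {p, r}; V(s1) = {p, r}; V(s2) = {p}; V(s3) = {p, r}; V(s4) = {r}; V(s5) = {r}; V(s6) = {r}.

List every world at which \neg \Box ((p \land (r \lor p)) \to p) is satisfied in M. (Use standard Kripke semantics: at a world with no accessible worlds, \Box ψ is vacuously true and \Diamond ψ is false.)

Recall that \Box ψ holds at a world iff ψ holds at every accessible world, and \Diamond ψ holds iff ψ holds at some accessible world.
Let φ = \neg \Box ((p \land (r \lor p)) \to p). Evaluate φ at each world:
  s0 (successors {s3, s6}): φ is false.
  s1 (successors {s3, s5}): φ is false.
  s2 (successors ∅): φ is false.
  s3 (successors {s2}): φ is false.
  s4 (successors {s2}): φ is false.
  s5 (successors ∅): φ is false.
  s6 (successors {s3}): φ is false.
For instance, at s1:
  At s1: \Box ((p \land (r \lor p)) \to p) is true, so \neg \Box ((p \land (r \lor p)) \to p) is false.
    At s1: \Box ((p \land (r \lor p)) \to p) requires (p \land (r \lor p)) \to p at every successor {s3, s5}.
      At s3: (p \land (r \lor p)) \to p is true.
      At s5: (p \land (r \lor p)) \to p is true.
    So \Box ((p \land (r \lor p)) \to p) is true at s1.
Satisfying worlds: none.

none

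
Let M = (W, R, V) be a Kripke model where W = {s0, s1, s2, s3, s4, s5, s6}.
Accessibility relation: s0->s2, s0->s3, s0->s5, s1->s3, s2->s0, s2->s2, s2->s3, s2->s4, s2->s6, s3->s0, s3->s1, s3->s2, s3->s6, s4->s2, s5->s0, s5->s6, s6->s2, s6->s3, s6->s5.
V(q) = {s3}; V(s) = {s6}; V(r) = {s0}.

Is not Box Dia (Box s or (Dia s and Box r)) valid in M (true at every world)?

Recall that Box ψ holds at a world iff ψ holds at every accessible world, and Dia ψ holds iff ψ holds at some accessible world.
Let φ = not Box Dia (Box s or (Dia s and Box r)). Evaluate φ at each world:
  s0 (successors {s2, s3, s5}): φ is true.
  s1 (successors {s3}): φ is true.
  s2 (successors {s0, s2, s3, s4, s6}): φ is true.
  s3 (successors {s0, s1, s2, s6}): φ is true.
  s4 (successors {s2}): φ is true.
  s5 (successors {s0, s6}): φ is true.
  s6 (successors {s2, s3, s5}): φ is true.
For instance, at s1:
  At s1: Box Dia (Box s or (Dia s and Box r)) is false, so not Box Dia (Box s or (Dia s and Box r)) is true.
    At s1: Box Dia (Box s or (Dia s and Box r)) requires Dia (Box s or (Dia s and Box r)) at every successor {s3}.
      Dia (Box s or (Dia s and Box r)) fails at s3, so Box Dia (Box s or (Dia s and Box r)) is false at s1.

Yes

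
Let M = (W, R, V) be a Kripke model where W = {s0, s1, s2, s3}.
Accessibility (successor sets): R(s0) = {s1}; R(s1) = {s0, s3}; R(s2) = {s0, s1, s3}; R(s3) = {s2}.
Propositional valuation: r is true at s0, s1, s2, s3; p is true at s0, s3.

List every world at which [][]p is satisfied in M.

s0

Recall that []ψ holds at a world iff ψ holds at every accessible world, and <>ψ holds iff ψ holds at some accessible world.
Let φ = [][]p. Evaluate φ at each world:
  s0 (successors {s1}): φ is true.
  s1 (successors {s0, s3}): φ is false.
  s2 (successors {s0, s1, s3}): φ is false.
  s3 (successors {s2}): φ is false.
For instance, at s2:
  At s2: [][]p requires []p at every successor {s0, s1, s3}.
    []p fails at s0, so [][]p is false at s2.
      At s0: []p requires p at every successor {s1}.
        p fails at s1, so []p is false at s0.
Satisfying worlds: {s0}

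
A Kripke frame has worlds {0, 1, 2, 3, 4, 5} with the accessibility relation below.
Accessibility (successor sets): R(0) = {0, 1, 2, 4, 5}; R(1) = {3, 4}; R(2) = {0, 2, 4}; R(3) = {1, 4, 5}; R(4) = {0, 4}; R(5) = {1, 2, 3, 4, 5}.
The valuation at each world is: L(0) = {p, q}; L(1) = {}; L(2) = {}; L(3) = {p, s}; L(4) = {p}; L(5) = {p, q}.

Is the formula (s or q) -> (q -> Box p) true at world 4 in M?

At 4: s or q is false, q -> Box p is true, so (s or q) -> (q -> Box p) is true.
  At 4: q is false, Box p is true, so q -> Box p is true.
    At 4: Box p requires p at every successor {0, 4}.
      At 0: p is true.
      At 4: p is true.
    So Box p is true at 4.

Yes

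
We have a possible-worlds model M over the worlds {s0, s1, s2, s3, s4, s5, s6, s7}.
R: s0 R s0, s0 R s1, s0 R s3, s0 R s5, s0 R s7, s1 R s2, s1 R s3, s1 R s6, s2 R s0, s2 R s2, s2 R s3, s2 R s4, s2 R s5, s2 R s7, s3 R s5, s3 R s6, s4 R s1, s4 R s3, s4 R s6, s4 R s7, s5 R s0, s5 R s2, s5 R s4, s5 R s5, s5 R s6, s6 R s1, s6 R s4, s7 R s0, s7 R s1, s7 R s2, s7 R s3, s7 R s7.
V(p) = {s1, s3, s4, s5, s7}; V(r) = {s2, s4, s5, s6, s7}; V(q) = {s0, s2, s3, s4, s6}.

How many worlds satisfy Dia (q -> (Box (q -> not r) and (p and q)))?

7

Recall that Box ψ holds at a world iff ψ holds at every accessible world, and Dia ψ holds iff ψ holds at some accessible world.
Let φ = Dia (q -> (Box (q -> not r) and (p and q))). Evaluate φ at each world:
  s0 (successors {s0, s1, s3, s5, s7}): φ is true.
  s1 (successors {s2, s3, s6}): φ is false.
  s2 (successors {s0, s2, s3, s4, s5, s7}): φ is true.
  s3 (successors {s5, s6}): φ is true.
  s4 (successors {s1, s3, s6, s7}): φ is true.
  s5 (successors {s0, s2, s4, s5, s6}): φ is true.
  s6 (successors {s1, s4}): φ is true.
  s7 (successors {s0, s1, s2, s3, s7}): φ is true.
For instance, at s0:
  At s0: Dia (q -> (Box (q -> not r) and (p and q))) requires q -> (Box (q -> not r) and (p and q)) at some successor in {s0, s1, s3, s5, s7}.
    q -> (Box (q -> not r) and (p and q)) holds at s1, so Dia (q -> (Box (q -> not r) and (p and q))) is true at s0.
      At s1: q is false, Box (q -> not r) and (p and q) is false, so q -> (Box (q -> not r) and (p and q)) is true.
Satisfying worlds: {s0, s2, s3, s4, s5, s6, s7}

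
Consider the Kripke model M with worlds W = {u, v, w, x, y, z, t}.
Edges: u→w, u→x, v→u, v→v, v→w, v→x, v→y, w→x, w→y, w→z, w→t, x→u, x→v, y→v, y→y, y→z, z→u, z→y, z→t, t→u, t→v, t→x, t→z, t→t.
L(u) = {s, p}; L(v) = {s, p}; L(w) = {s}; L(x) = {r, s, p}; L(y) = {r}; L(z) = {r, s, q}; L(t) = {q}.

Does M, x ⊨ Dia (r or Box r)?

No

At x: Dia (r or Box r) requires r or Box r at some successor in {u, v}.
  At u: r or Box r is false.
  At v: r or Box r is false.
So Dia (r or Box r) is false at x.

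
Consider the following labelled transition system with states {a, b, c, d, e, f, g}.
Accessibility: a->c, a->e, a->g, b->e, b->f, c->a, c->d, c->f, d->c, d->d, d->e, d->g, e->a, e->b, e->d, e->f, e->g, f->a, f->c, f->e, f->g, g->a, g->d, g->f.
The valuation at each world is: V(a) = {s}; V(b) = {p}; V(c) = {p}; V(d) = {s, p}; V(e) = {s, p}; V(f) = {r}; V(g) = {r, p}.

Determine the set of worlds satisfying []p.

a, d

Let φ = []p. Evaluate φ at each world:
  a (successors {c, e, g}): φ is true.
  b (successors {e, f}): φ is false.
  c (successors {a, d, f}): φ is false.
  d (successors {c, d, e, g}): φ is true.
  e (successors {a, b, d, f, g}): φ is false.
  f (successors {a, c, e, g}): φ is false.
  g (successors {a, d, f}): φ is false.
For instance, at g:
  At g: []p requires p at every successor {a, d, f}.
    p fails at a, so []p is false at g.
Satisfying worlds: {a, d}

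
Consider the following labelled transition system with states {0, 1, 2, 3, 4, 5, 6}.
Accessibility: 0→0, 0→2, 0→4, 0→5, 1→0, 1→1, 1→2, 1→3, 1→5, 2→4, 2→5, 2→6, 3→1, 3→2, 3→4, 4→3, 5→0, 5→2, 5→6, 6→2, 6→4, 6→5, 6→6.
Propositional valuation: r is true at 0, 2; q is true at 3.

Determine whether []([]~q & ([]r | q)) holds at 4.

At 4: []([]~q & ([]r | q)) requires []~q & ([]r | q) at every successor {3}.
    At 3: []~q is true, []r | q is true, so []~q & ([]r | q) is true.
      At 3: []~q requires ~q at every successor {1, 2, 4}.
        At 1: ~q is true.
        At 2: ~q is true.
        At 4: ~q is true.
      So []~q is true at 3.
      At 3: []r is false, q is true, so []r | q is true.
So []([]~q & ([]r | q)) is true at 4.

Yes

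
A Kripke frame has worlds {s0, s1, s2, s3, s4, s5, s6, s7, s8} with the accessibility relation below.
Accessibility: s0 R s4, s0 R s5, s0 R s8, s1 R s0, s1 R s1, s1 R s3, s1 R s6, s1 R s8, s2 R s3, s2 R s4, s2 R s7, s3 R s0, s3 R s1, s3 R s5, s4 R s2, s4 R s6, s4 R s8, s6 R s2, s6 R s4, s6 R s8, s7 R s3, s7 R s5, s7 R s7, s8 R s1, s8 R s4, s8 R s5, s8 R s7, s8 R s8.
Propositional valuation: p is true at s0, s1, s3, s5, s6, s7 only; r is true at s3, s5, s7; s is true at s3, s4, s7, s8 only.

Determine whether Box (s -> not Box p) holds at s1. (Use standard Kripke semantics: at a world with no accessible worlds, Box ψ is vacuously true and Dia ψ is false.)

Recall that Box ψ holds at a world iff ψ holds at every accessible world, and Dia ψ holds iff ψ holds at some accessible world.
At s1: Box (s -> not Box p) requires s -> not Box p at every successor {s0, s1, s3, s6, s8}.
  s -> not Box p fails at s3, so Box (s -> not Box p) is false at s1.
    At s3: s is true, not Box p is false, so s -> not Box p is false.
      At s3: Box p is true, so not Box p is false.

No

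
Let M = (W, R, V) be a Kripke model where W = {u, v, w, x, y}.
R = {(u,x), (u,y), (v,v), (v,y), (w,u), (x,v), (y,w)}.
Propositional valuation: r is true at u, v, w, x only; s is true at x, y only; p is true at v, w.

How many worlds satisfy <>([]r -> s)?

Let φ = <>([]r -> s). Evaluate φ at each world:
  u (successors {x, y}): φ is true.
  v (successors {v, y}): φ is true.
  w (successors {u}): φ is true.
  x (successors {v}): φ is true.
  y (successors {w}): φ is false.
For instance, at v:
  At v: <>([]r -> s) requires []r -> s at some successor in {v, y}.
    []r -> s holds at v, so <>([]r -> s) is true at v.
      At v: []r is false, s is false, so []r -> s is true.
Satisfying worlds: {u, v, w, x}

4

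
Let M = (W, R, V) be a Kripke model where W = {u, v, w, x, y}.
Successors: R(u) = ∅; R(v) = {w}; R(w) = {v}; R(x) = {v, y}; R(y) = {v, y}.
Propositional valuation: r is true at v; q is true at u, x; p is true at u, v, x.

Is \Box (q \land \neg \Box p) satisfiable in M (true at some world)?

Yes

Let φ = \Box (q \land \neg \Box p). Evaluate φ at each world:
  u (successors ∅): φ is true.
  v (successors {w}): φ is false.
  w (successors {v}): φ is false.
  x (successors {v, y}): φ is false.
  y (successors {v, y}): φ is false.
Detail at u (witness):
  At u: no accessible worlds, so \Box (q \land \neg \Box p) holds vacuously.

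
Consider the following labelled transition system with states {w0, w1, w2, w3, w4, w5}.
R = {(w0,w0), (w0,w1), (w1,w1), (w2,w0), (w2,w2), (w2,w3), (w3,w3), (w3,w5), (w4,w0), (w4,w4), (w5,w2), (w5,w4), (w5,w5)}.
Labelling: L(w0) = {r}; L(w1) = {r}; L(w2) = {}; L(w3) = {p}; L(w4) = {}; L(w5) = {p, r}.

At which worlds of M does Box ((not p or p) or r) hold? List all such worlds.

Let φ = Box ((not p or p) or r). Evaluate φ at each world:
  w0 (successors {w0, w1}): φ is true.
  w1 (successors {w1}): φ is true.
  w2 (successors {w0, w2, w3}): φ is true.
  w3 (successors {w3, w5}): φ is true.
  w4 (successors {w0, w4}): φ is true.
  w5 (successors {w2, w4, w5}): φ is true.
For instance, at w2:
  At w2: Box ((not p or p) or r) requires (not p or p) or r at every successor {w0, w2, w3}.
    At w0: (not p or p) or r is true.
    At w2: (not p or p) or r is true.
    At w3: (not p or p) or r is true.
  So Box ((not p or p) or r) is true at w2.
Satisfying worlds: {w0, w1, w2, w3, w4, w5}

w0, w1, w2, w3, w4, w5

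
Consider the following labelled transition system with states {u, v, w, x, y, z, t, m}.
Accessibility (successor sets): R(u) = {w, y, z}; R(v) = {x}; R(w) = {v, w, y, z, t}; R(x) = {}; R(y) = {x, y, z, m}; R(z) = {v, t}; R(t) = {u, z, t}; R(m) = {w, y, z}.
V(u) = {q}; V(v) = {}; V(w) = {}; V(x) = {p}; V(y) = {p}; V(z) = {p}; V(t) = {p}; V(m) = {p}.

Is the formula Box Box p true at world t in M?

No

Recall that Box ψ holds at a world iff ψ holds at every accessible world, and Dia ψ holds iff ψ holds at some accessible world.
At t: Box Box p requires Box p at every successor {u, z, t}.
  Box p fails at u, so Box Box p is false at t.
    At u: Box p requires p at every successor {w, y, z}.
      p fails at w, so Box p is false at u.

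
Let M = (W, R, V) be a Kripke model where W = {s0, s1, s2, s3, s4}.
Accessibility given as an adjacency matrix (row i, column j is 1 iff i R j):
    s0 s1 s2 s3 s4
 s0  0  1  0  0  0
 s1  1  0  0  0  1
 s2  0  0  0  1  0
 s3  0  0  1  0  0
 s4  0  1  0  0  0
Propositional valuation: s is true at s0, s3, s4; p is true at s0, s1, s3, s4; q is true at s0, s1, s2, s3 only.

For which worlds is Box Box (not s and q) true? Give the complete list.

s1, s2

Let φ = Box Box (not s and q). Evaluate φ at each world:
  s0 (successors {s1}): φ is false.
  s1 (successors {s0, s4}): φ is true.
  s2 (successors {s3}): φ is true.
  s3 (successors {s2}): φ is false.
  s4 (successors {s1}): φ is false.
For instance, at s2:
  At s2: Box Box (not s and q) requires Box (not s and q) at every successor {s3}.
      At s3: Box (not s and q) requires not s and q at every successor {s2}.
        At s2: not s and q is true.
      So Box (not s and q) is true at s3.
  So Box Box (not s and q) is true at s2.
Satisfying worlds: {s1, s2}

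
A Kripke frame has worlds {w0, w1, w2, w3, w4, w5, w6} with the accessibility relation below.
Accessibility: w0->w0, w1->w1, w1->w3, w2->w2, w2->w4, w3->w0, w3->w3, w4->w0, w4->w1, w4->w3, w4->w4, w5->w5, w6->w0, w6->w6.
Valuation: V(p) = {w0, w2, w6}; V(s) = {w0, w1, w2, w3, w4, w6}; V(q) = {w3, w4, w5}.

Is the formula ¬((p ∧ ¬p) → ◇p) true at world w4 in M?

At w4: (p ∧ ¬p) → ◇p is true, so ¬((p ∧ ¬p) → ◇p) is false.
  At w4: p ∧ ¬p is false, ◇p is true, so (p ∧ ¬p) → ◇p is true.
    At w4: ◇p requires p at some successor in {w0, w1, w3, w4}.
      p holds at w0, so ◇p is true at w4.

No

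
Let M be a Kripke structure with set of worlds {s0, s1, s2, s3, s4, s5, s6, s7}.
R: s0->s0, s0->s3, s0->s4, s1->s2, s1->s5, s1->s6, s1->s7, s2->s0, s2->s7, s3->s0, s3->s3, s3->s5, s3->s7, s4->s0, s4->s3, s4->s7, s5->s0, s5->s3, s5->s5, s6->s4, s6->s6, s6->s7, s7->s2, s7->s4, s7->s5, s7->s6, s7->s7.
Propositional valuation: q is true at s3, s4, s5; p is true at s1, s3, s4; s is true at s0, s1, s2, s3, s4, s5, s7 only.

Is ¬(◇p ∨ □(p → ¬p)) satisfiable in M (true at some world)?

No

Recall that □ψ holds at a world iff ψ holds at every accessible world, and ◇ψ holds iff ψ holds at some accessible world.
Let φ = ¬(◇p ∨ □(p → ¬p)). Evaluate φ at each world:
  s0 (successors {s0, s3, s4}): φ is false.
  s1 (successors {s2, s5, s6, s7}): φ is false.
  s2 (successors {s0, s7}): φ is false.
  s3 (successors {s0, s3, s5, s7}): φ is false.
  s4 (successors {s0, s3, s7}): φ is false.
  s5 (successors {s0, s3, s5}): φ is false.
  s6 (successors {s4, s6, s7}): φ is false.
  s7 (successors {s2, s4, s5, s6, s7}): φ is false.
For instance, at s7:
  At s7: ◇p ∨ □(p → ¬p) is true, so ¬(◇p ∨ □(p → ¬p)) is false.
    At s7: ◇p is true, □(p → ¬p) is false, so ◇p ∨ □(p → ¬p) is true.
      At s7: ◇p requires p at some successor in {s2, s4, s5, s6, s7}.
        p holds at s4, so ◇p is true at s7.
      At s7: □(p → ¬p) requires p → ¬p at every successor {s2, s4, s5, s6, s7}.
        p → ¬p fails at s4, so □(p → ¬p) is false at s7.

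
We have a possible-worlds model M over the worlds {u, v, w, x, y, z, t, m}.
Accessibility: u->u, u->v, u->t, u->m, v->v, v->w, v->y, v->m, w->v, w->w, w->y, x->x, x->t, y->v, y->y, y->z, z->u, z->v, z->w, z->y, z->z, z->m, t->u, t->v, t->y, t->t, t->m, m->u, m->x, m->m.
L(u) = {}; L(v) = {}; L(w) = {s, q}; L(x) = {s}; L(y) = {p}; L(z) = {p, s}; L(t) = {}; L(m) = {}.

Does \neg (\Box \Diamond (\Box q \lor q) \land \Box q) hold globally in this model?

Yes

Let φ = \neg (\Box \Diamond (\Box q \lor q) \land \Box q). Evaluate φ at each world:
  u (successors {u, v, t, m}): φ is true.
  v (successors {v, w, y, m}): φ is true.
  w (successors {v, w, y}): φ is true.
  x (successors {x, t}): φ is true.
  y (successors {v, y, z}): φ is true.
  z (successors {u, v, w, y, z, m}): φ is true.
  t (successors {u, v, y, t, m}): φ is true.
  m (successors {u, x, m}): φ is true.
For instance, at m:
  At m: \Box \Diamond (\Box q \lor q) \land \Box q is false, so \neg (\Box \Diamond (\Box q \lor q) \land \Box q) is true.
    At m: \Box \Diamond (\Box q \lor q) is false, \Box q is false, so \Box \Diamond (\Box q \lor q) \land \Box q is false.
      At m: \Box \Diamond (\Box q \lor q) requires \Diamond (\Box q \lor q) at every successor {u, x, m}.
        \Diamond (\Box q \lor q) fails at u, so \Box \Diamond (\Box q \lor q) is false at m.
      At m: \Box q requires q at every successor {u, x, m}.
        q fails at u, so \Box q is false at m.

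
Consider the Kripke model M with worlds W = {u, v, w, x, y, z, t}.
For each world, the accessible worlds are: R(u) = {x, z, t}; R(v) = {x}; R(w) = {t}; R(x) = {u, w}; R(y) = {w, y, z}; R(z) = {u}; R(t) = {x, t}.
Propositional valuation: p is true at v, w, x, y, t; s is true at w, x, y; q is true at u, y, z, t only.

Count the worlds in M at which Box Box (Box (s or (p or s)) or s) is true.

1

Let φ = Box Box (Box (s or (p or s)) or s). Evaluate φ at each world:
  u (successors {x, z, t}): φ is false.
  v (successors {x}): φ is false.
  w (successors {t}): φ is true.
  x (successors {u, w}): φ is false.
  y (successors {w, y, z}): φ is false.
  z (successors {u}): φ is false.
  t (successors {x, t}): φ is false.
For instance, at z:
  At z: Box Box (Box (s or (p or s)) or s) requires Box (Box (s or (p or s)) or s) at every successor {u}.
    Box (Box (s or (p or s)) or s) fails at u, so Box Box (Box (s or (p or s)) or s) is false at z.
      At u: Box (Box (s or (p or s)) or s) requires Box (s or (p or s)) or s at every successor {x, z, t}.
        Box (s or (p or s)) or s fails at z, so Box (Box (s or (p or s)) or s) is false at u.
Satisfying worlds: {w}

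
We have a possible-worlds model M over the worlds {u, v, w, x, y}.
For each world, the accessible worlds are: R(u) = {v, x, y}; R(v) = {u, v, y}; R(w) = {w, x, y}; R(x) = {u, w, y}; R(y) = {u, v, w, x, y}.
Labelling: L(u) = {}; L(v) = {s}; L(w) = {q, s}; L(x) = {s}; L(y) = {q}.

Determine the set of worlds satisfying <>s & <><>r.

none

Let φ = <>s & <><>r. Evaluate φ at each world:
  u (successors {v, x, y}): φ is false.
  v (successors {u, v, y}): φ is false.
  w (successors {w, x, y}): φ is false.
  x (successors {u, w, y}): φ is false.
  y (successors {u, v, w, x, y}): φ is false.
For instance, at y:
  At y: <>s is true, <><>r is false, so <>s & <><>r is false.
    At y: <>s requires s at some successor in {u, v, w, x, y}.
      s holds at v, so <>s is true at y.
    At y: <><>r requires <>r at some successor in {u, v, w, x, y}.
      At u: <>r is false.
      At v: <>r is false.
      At w: <>r is false.
      At x: <>r is false.
      At y: <>r is false.
    So <><>r is false at y.
Satisfying worlds: none.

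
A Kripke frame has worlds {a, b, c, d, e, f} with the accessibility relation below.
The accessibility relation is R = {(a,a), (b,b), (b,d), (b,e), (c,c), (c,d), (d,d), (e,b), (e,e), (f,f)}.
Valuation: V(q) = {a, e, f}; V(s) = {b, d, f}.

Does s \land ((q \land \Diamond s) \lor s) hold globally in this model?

Recall that \Diamond ψ holds at a world iff ψ holds at some accessible world.
Let φ = s \land ((q \land \Diamond s) \lor s). Evaluate φ at each world:
  a (successors {a}): φ is false.
  b (successors {b, d, e}): φ is true.
  c (successors {c, d}): φ is false.
  d (successors {d}): φ is true.
  e (successors {b, e}): φ is false.
  f (successors {f}): φ is true.
Detail at a (counterexample):
  At a: s is false, (q \land \Diamond s) \lor s is false, so s \land ((q \land \Diamond s) \lor s) is false.
    At a: q \land \Diamond s is false, s is false, so (q \land \Diamond s) \lor s is false.
      At a: q is true, \Diamond s is false, so q \land \Diamond s is false.

No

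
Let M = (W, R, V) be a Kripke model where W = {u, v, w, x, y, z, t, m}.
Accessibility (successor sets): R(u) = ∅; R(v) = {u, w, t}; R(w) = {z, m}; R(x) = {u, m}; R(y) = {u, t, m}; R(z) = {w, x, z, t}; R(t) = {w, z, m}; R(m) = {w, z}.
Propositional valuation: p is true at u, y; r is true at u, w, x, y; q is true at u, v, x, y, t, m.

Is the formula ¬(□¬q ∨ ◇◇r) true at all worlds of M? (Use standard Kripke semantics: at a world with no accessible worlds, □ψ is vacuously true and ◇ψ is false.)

No

Let φ = ¬(□¬q ∨ ◇◇r). Evaluate φ at each world:
  u (successors ∅): φ is false.
  v (successors {u, w, t}): φ is false.
  w (successors {z, m}): φ is false.
  x (successors {u, m}): φ is false.
  y (successors {u, t, m}): φ is false.
  z (successors {w, x, z, t}): φ is false.
  t (successors {w, z, m}): φ is false.
  m (successors {w, z}): φ is false.
Detail at u (counterexample):
  At u: □¬q ∨ ◇◇r is true, so ¬(□¬q ∨ ◇◇r) is false.
    At u: □¬q is true, ◇◇r is false, so □¬q ∨ ◇◇r is true.
      At u: no accessible worlds, so □¬q holds vacuously.
      At u: no accessible worlds, so ◇◇r is false.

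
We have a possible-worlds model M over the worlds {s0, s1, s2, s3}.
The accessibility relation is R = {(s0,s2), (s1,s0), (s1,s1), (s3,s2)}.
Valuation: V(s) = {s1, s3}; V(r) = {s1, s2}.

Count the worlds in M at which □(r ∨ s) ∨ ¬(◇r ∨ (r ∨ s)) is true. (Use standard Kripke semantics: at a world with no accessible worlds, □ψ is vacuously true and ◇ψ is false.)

Recall that □ψ holds at a world iff ψ holds at every accessible world, and ◇ψ holds iff ψ holds at some accessible world.
Let φ = □(r ∨ s) ∨ ¬(◇r ∨ (r ∨ s)). Evaluate φ at each world:
  s0 (successors {s2}): φ is true.
  s1 (successors {s0, s1}): φ is false.
  s2 (successors ∅): φ is true.
  s3 (successors {s2}): φ is true.
For instance, at s3:
  At s3: □(r ∨ s) is true, ¬(◇r ∨ (r ∨ s)) is false, so □(r ∨ s) ∨ ¬(◇r ∨ (r ∨ s)) is true.
    At s3: □(r ∨ s) requires r ∨ s at every successor {s2}.
      At s2: r ∨ s is true.
    So □(r ∨ s) is true at s3.
    At s3: ◇r ∨ (r ∨ s) is true, so ¬(◇r ∨ (r ∨ s)) is false.
      At s3: ◇r is true, r ∨ s is true, so ◇r ∨ (r ∨ s) is true.
Satisfying worlds: {s0, s2, s3}

3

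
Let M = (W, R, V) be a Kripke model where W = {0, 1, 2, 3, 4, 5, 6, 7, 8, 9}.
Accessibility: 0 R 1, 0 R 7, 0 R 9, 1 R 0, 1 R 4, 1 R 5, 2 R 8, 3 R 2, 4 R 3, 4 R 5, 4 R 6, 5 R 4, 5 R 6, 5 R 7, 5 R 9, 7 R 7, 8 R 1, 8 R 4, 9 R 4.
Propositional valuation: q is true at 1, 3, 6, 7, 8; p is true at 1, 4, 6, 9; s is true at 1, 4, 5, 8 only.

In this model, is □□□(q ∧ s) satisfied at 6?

Yes

At 6: no accessible worlds, so □□□(q ∧ s) holds vacuously.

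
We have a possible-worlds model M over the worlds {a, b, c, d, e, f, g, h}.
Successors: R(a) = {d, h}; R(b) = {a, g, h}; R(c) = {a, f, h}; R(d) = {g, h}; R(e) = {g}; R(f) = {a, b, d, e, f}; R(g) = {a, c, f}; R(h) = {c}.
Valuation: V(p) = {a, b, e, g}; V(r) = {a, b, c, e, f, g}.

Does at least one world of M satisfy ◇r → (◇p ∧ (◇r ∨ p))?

Let φ = ◇r → (◇p ∧ (◇r ∨ p)). Evaluate φ at each world:
  a (successors {d, h}): φ is true.
  b (successors {a, g, h}): φ is true.
  c (successors {a, f, h}): φ is true.
  d (successors {g, h}): φ is true.
  e (successors {g}): φ is true.
  f (successors {a, b, d, e, f}): φ is true.
  g (successors {a, c, f}): φ is true.
  h (successors {c}): φ is false.
Detail at a (witness):
  At a: ◇r is false, ◇p ∧ (◇r ∨ p) is false, so ◇r → (◇p ∧ (◇r ∨ p)) is true.
    At a: ◇r requires r at some successor in {d, h}.
      At d: r is false.
      At h: r is false.
    So ◇r is false at a.
    At a: ◇p is false, ◇r ∨ p is true, so ◇p ∧ (◇r ∨ p) is false.
      At a: ◇p requires p at some successor in {d, h}.
        At d: p is false.
        At h: p is false.
      So ◇p is false at a.
      At a: ◇r is false, p is true, so ◇r ∨ p is true.

Yes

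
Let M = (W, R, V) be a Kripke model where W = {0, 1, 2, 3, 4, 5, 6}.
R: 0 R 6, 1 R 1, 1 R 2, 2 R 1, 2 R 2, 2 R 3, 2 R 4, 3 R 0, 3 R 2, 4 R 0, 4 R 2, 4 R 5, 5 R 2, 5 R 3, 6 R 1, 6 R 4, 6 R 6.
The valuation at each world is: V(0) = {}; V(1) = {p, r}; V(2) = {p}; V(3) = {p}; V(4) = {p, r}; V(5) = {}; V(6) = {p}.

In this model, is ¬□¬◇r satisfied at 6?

Recall that □ψ holds at a world iff ψ holds at every accessible world, and ◇ψ holds iff ψ holds at some accessible world.
At 6: □¬◇r is false, so ¬□¬◇r is true.
  At 6: □¬◇r requires ¬◇r at every successor {1, 4, 6}.
    ¬◇r fails at 1, so □¬◇r is false at 6.
      At 1: ◇r is true, so ¬◇r is false.

Yes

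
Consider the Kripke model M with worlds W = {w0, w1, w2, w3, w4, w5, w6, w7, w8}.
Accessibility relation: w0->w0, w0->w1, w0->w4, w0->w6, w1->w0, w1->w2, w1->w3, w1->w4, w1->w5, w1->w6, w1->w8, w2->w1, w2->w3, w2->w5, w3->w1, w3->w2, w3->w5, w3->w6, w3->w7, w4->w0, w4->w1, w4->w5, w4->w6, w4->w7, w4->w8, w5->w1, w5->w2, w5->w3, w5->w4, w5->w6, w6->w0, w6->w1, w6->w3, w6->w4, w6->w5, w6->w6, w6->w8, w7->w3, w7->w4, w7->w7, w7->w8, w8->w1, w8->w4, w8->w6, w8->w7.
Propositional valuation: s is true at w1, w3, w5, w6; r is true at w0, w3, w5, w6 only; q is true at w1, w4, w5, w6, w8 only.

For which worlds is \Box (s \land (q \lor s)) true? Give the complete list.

w2

Recall that \Box ψ holds at a world iff ψ holds at every accessible world, and \Diamond ψ holds iff ψ holds at some accessible world.
Let φ = \Box (s \land (q \lor s)). Evaluate φ at each world:
  w0 (successors {w0, w1, w4, w6}): φ is false.
  w1 (successors {w0, w2, w3, w4, w5, w6, w8}): φ is false.
  w2 (successors {w1, w3, w5}): φ is true.
  w3 (successors {w1, w2, w5, w6, w7}): φ is false.
  w4 (successors {w0, w1, w5, w6, w7, w8}): φ is false.
  w5 (successors {w1, w2, w3, w4, w6}): φ is false.
  w6 (successors {w0, w1, w3, w4, w5, w6, w8}): φ is false.
  w7 (successors {w3, w4, w7, w8}): φ is false.
  w8 (successors {w1, w4, w6, w7}): φ is false.
For instance, at w6:
  At w6: \Box (s \land (q \lor s)) requires s \land (q \lor s) at every successor {w0, w1, w3, w4, w5, w6, w8}.
    s \land (q \lor s) fails at w0, so \Box (s \land (q \lor s)) is false at w6.
Satisfying worlds: {w2}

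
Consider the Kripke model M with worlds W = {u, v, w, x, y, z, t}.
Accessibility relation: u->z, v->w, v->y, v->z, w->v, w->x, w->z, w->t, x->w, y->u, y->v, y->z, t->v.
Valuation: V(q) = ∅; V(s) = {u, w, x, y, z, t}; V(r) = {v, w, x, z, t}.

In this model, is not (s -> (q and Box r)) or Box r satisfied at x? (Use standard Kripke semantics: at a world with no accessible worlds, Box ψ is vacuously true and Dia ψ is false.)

At x: not (s -> (q and Box r)) is true, Box r is true, so not (s -> (q and Box r)) or Box r is true.
  At x: s -> (q and Box r) is false, so not (s -> (q and Box r)) is true.
    At x: s is true, q and Box r is false, so s -> (q and Box r) is false.
      At x: q is false, Box r is true, so q and Box r is false.
  At x: Box r requires r at every successor {w}.
    At w: r is true.
  So Box r is true at x.

Yes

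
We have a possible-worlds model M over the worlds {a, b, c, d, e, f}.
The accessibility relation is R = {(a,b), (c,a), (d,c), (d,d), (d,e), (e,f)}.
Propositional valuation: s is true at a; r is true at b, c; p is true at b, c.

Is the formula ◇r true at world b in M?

No

Recall that ◇ψ holds at a world iff ψ holds at some accessible world.
At b: no accessible worlds, so ◇r is false.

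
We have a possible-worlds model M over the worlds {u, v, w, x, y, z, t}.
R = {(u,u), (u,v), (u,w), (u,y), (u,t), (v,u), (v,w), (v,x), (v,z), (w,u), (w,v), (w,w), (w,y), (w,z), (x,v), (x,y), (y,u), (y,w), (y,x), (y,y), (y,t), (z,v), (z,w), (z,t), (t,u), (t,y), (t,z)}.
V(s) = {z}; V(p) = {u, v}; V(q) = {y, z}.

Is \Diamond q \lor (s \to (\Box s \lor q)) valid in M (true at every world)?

Let φ = \Diamond q \lor (s \to (\Box s \lor q)). Evaluate φ at each world:
  u (successors {u, v, w, y, t}): φ is true.
  v (successors {u, w, x, z}): φ is true.
  w (successors {u, v, w, y, z}): φ is true.
  x (successors {v, y}): φ is true.
  y (successors {u, w, x, y, t}): φ is true.
  z (successors {v, w, t}): φ is true.
  t (successors {u, y, z}): φ is true.
For instance, at t:
  At t: \Diamond q is true, s \to (\Box s \lor q) is true, so \Diamond q \lor (s \to (\Box s \lor q)) is true.
    At t: \Diamond q requires q at some successor in {u, y, z}.
      q holds at y, so \Diamond q is true at t.
    At t: s is false, \Box s \lor q is false, so s \to (\Box s \lor q) is true.
      At t: \Box s is false, q is false, so \Box s \lor q is false.

Yes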